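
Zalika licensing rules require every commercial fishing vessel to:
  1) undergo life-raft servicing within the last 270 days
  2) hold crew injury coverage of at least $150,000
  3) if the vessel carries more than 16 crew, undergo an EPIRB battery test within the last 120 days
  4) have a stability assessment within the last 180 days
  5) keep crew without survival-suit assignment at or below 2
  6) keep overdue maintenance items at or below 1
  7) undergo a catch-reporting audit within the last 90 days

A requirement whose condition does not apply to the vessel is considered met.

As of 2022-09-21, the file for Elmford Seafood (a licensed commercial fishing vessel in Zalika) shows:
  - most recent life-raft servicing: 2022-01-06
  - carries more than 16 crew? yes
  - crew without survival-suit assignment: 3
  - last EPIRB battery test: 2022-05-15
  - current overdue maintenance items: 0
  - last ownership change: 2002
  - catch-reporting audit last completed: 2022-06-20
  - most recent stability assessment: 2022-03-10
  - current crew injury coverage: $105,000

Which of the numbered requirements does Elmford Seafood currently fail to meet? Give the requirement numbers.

2, 3, 4, 5, 7

1. life-raft servicing 258 days ago vs limit 270 → met
2. crew injury coverage $105,000 < $150,000 → not met
3. condition 'carries more than 16 crew' holds; EPIRB battery test 129 days ago vs limit 120 → not met
4. stability assessment 195 days ago vs limit 180 → not met
5. crew without survival-suit assignment 3 > 2 → not met
6. overdue maintenance items 0 ≤ 1 → met
7. catch-reporting audit 93 days ago vs limit 90 → not met
Not met: 2, 3, 4, 5, 7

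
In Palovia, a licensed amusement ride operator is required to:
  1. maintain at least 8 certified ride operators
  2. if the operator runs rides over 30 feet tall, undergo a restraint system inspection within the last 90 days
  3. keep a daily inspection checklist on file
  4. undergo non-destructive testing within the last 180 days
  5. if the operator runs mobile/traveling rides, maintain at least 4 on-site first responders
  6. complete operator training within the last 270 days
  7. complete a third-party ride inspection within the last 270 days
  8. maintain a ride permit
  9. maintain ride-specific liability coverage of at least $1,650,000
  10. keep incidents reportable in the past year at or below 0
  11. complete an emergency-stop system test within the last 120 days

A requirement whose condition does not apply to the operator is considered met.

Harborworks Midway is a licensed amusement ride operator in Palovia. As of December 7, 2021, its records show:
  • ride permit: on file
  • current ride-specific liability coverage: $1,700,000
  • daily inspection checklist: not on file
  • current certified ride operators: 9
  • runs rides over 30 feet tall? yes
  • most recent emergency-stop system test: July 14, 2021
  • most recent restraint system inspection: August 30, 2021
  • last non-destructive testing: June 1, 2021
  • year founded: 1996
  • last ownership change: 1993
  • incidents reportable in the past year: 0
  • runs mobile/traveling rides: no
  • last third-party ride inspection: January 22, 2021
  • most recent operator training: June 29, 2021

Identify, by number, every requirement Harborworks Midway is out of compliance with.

2, 3, 4, 7, 11

1. certified ride operators 9 ≥ 8 → met
2. condition 'runs rides over 30 feet tall' holds; restraint system inspection 99 days ago vs limit 90 → not met
3. daily inspection checklist absent → not met
4. non-destructive testing 189 days ago vs limit 180 → not met
5. condition 'runs mobile/traveling rides' does not hold → requirement n/a → met
6. operator training 161 days ago vs limit 270 → met
7. third-party ride inspection 319 days ago vs limit 270 → not met
8. ride permit present → met
9. ride-specific liability coverage $1,700,000 ≥ $1,650,000 → met
10. incidents reportable in the past year 0 ≤ 0 → met
11. emergency-stop system test 146 days ago vs limit 120 → not met
Not met: 2, 3, 4, 7, 11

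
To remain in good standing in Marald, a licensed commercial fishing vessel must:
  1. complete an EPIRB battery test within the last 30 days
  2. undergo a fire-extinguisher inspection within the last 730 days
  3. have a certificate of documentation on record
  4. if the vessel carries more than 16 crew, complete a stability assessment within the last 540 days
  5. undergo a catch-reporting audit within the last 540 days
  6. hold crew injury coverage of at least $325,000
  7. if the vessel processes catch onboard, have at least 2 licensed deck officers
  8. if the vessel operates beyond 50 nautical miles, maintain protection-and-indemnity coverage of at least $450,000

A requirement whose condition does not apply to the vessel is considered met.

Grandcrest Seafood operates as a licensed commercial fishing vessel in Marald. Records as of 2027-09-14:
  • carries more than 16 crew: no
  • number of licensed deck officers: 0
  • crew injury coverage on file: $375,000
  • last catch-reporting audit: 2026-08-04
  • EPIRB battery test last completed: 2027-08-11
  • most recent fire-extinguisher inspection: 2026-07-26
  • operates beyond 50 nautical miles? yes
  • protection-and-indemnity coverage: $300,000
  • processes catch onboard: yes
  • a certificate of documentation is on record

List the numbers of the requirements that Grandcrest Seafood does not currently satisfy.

1. EPIRB battery test 34 days ago vs limit 30 → not met
2. fire-extinguisher inspection 415 days ago vs limit 730 → met
3. certificate of documentation present → met
4. condition 'carries more than 16 crew' does not hold → requirement n/a → met
5. catch-reporting audit 406 days ago vs limit 540 → met
6. crew injury coverage $375,000 ≥ $325,000 → met
7. condition 'processes catch onboard' holds; licensed deck officers 0 < 2 → not met
8. condition 'operates beyond 50 nautical miles' holds; protection-and-indemnity coverage $300,000 < $450,000 → not met
Not met: 1, 7, 8

1, 7, 8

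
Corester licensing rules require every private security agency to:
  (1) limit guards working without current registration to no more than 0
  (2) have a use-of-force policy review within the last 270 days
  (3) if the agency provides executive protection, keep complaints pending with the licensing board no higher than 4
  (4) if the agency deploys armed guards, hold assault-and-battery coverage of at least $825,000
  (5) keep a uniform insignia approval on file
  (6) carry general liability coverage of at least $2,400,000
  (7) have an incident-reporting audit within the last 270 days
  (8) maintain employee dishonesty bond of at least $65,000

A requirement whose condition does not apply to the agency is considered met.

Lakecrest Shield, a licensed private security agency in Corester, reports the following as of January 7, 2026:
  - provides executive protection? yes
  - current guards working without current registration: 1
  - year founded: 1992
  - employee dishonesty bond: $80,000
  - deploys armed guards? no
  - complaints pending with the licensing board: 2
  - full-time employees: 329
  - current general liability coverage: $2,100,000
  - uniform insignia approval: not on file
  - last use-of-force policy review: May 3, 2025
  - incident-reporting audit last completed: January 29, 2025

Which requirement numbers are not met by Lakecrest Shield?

1, 5, 6, 7

1. guards working without current registration 1 > 0 → not met
2. use-of-force policy review 249 days ago vs limit 270 → met
3. condition 'provides executive protection' holds; complaints pending with the licensing board 2 ≤ 4 → met
4. condition 'deploys armed guards' does not hold → requirement n/a → met
5. uniform insignia approval absent → not met
6. general liability coverage $2,100,000 < $2,400,000 → not met
7. incident-reporting audit 343 days ago vs limit 270 → not met
8. employee dishonesty bond $80,000 ≥ $65,000 → met
Not met: 1, 5, 6, 7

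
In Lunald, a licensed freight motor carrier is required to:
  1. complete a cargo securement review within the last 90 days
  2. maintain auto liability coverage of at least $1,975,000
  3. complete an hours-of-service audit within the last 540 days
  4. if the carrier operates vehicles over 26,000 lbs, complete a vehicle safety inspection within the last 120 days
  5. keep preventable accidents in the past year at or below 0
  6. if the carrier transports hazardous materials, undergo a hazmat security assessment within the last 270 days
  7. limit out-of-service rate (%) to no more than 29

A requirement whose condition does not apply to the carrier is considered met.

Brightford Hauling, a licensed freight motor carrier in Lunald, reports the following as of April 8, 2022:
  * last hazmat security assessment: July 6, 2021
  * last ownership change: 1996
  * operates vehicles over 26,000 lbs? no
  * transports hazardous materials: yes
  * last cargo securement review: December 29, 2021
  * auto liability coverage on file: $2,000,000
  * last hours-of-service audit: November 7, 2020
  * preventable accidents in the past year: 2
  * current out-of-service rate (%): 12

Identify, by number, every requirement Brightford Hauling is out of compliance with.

1, 5, 6

1. cargo securement review 100 days ago vs limit 90 → not met
2. auto liability coverage $2,000,000 ≥ $1,975,000 → met
3. hours-of-service audit 517 days ago vs limit 540 → met
4. condition 'operates vehicles over 26,000 lbs' does not hold → requirement n/a → met
5. preventable accidents in the past year 2 > 0 → not met
6. condition 'transports hazardous materials' holds; hazmat security assessment 276 days ago vs limit 270 → not met
7. out-of-service rate (%) 12 ≤ 29 → met
Not met: 1, 5, 6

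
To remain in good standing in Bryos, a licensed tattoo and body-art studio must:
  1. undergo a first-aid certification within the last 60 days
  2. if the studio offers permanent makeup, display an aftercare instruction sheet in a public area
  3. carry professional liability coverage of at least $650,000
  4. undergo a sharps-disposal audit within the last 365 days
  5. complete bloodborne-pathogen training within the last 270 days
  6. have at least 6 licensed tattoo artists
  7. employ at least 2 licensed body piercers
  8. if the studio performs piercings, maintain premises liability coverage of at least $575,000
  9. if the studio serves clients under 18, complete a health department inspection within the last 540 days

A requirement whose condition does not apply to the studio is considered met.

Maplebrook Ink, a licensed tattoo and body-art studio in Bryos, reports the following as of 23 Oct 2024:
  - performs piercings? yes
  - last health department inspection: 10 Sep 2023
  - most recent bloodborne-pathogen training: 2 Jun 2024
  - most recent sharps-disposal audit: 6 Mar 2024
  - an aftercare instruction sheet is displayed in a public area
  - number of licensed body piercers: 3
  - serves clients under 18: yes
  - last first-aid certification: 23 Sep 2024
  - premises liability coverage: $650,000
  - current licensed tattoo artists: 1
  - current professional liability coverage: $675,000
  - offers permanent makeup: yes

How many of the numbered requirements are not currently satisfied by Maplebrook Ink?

1. first-aid certification 30 days ago vs limit 60 → met
2. condition 'offers permanent makeup' holds; aftercare instruction sheet present → met
3. professional liability coverage $675,000 ≥ $650,000 → met
4. sharps-disposal audit 231 days ago vs limit 365 → met
5. bloodborne-pathogen training 143 days ago vs limit 270 → met
6. licensed tattoo artists 1 < 6 → not met
7. licensed body piercers 3 ≥ 2 → met
8. condition 'performs piercings' holds; premises liability coverage $650,000 ≥ $575,000 → met
9. condition 'serves clients under 18' holds; health department inspection 409 days ago vs limit 540 → met
Not met: 1 of 9

1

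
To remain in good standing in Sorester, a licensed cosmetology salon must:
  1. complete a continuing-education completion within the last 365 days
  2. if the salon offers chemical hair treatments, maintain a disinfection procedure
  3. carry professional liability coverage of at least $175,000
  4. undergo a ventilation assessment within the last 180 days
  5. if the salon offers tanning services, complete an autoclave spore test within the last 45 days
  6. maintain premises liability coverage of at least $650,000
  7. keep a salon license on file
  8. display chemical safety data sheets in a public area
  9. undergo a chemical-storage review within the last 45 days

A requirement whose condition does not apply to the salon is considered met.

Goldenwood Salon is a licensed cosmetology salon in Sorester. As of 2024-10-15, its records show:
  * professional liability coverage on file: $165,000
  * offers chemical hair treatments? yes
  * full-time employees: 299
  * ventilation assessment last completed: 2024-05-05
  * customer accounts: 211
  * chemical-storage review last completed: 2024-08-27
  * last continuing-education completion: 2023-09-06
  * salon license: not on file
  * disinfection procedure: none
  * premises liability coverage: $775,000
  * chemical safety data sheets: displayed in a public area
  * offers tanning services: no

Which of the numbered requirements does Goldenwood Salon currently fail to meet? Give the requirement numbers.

1, 2, 3, 7, 9

1. continuing-education completion 405 days ago vs limit 365 → not met
2. condition 'offers chemical hair treatments' holds; disinfection procedure absent → not met
3. professional liability coverage $165,000 < $175,000 → not met
4. ventilation assessment 163 days ago vs limit 180 → met
5. condition 'offers tanning services' does not hold → requirement n/a → met
6. premises liability coverage $775,000 ≥ $650,000 → met
7. salon license absent → not met
8. chemical safety data sheets present → met
9. chemical-storage review 49 days ago vs limit 45 → not met
Not met: 1, 2, 3, 7, 9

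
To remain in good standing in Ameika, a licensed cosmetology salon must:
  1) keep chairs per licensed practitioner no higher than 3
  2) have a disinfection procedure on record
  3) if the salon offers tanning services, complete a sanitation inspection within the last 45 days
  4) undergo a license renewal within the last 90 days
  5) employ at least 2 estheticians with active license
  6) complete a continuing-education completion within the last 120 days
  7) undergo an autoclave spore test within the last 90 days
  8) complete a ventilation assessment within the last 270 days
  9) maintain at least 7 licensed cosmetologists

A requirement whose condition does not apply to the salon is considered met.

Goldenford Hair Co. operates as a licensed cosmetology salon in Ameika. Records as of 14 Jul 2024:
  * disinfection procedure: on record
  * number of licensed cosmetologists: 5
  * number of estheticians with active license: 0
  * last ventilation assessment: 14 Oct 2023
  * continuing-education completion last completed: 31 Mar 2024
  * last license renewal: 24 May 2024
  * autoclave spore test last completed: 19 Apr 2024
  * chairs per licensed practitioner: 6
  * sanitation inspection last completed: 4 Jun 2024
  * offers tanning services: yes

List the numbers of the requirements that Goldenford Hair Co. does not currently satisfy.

1, 5, 8, 9

1. chairs per licensed practitioner 6 > 3 → not met
2. disinfection procedure present → met
3. condition 'offers tanning services' holds; sanitation inspection 40 days ago vs limit 45 → met
4. license renewal 51 days ago vs limit 90 → met
5. estheticians with active license 0 < 2 → not met
6. continuing-education completion 105 days ago vs limit 120 → met
7. autoclave spore test 86 days ago vs limit 90 → met
8. ventilation assessment 274 days ago vs limit 270 → not met
9. licensed cosmetologists 5 < 7 → not met
Not met: 1, 5, 8, 9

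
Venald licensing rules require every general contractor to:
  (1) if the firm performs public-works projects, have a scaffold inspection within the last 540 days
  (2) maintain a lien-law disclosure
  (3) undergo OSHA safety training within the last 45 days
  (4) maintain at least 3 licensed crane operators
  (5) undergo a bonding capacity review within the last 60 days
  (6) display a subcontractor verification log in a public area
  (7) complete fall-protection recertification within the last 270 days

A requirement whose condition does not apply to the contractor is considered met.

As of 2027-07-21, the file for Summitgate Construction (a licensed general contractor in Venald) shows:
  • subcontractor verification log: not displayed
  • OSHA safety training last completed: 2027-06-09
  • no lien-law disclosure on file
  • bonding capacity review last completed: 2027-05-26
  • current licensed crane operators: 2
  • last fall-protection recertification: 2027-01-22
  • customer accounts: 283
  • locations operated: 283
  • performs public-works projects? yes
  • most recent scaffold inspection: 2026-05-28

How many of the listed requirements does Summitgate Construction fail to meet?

1. condition 'performs public-works projects' holds; scaffold inspection 419 days ago vs limit 540 → met
2. lien-law disclosure absent → not met
3. OSHA safety training 42 days ago vs limit 45 → met
4. licensed crane operators 2 < 3 → not met
5. bonding capacity review 56 days ago vs limit 60 → met
6. subcontractor verification log absent → not met
7. fall-protection recertification 180 days ago vs limit 270 → met
Not met: 3 of 7

3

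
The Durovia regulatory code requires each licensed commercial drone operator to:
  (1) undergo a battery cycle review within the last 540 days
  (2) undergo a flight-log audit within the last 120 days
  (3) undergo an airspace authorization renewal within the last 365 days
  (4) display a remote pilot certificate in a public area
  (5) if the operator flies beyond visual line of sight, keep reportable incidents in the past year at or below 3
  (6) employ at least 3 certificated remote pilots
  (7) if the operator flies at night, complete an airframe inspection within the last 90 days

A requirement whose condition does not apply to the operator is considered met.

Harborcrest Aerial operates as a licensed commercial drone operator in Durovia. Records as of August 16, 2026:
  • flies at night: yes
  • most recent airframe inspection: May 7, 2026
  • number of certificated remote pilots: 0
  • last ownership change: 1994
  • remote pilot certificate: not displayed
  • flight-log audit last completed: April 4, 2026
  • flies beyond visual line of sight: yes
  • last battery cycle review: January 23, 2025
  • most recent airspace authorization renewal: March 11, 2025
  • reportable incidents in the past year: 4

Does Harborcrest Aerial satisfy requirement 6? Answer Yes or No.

6. certificated remote pilots 0 < 3 → not met

No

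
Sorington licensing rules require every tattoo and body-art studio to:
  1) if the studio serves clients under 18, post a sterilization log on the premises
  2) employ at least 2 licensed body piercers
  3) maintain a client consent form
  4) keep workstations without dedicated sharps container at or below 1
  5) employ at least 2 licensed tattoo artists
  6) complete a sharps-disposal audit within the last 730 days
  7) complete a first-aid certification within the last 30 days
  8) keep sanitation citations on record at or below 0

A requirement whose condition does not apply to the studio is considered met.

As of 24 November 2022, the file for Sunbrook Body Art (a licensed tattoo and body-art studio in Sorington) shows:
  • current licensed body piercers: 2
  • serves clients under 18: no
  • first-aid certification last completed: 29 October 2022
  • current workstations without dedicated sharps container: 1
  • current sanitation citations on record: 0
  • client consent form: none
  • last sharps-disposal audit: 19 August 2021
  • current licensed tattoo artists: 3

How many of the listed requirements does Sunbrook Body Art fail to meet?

1. condition 'serves clients under 18' does not hold → requirement n/a → met
2. licensed body piercers 2 ≥ 2 → met
3. client consent form absent → not met
4. workstations without dedicated sharps container 1 ≤ 1 → met
5. licensed tattoo artists 3 ≥ 2 → met
6. sharps-disposal audit 462 days ago vs limit 730 → met
7. first-aid certification 26 days ago vs limit 30 → met
8. sanitation citations on record 0 ≤ 0 → met
Not met: 1 of 8

1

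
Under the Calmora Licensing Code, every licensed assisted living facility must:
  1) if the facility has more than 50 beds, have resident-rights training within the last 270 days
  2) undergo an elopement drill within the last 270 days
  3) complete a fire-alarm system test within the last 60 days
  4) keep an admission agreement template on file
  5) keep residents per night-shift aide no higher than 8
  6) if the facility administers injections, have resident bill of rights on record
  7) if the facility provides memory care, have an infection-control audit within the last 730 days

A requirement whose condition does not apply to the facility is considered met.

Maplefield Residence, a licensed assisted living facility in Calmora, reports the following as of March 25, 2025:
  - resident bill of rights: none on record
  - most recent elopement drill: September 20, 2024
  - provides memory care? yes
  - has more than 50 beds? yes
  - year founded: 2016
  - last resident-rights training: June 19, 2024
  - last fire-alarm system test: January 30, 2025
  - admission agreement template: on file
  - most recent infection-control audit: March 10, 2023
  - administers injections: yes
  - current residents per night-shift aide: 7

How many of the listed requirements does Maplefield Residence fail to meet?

1. condition 'has more than 50 beds' holds; resident-rights training 279 days ago vs limit 270 → not met
2. elopement drill 186 days ago vs limit 270 → met
3. fire-alarm system test 54 days ago vs limit 60 → met
4. admission agreement template present → met
5. residents per night-shift aide 7 ≤ 8 → met
6. condition 'administers injections' holds; resident bill of rights absent → not met
7. condition 'provides memory care' holds; infection-control audit 746 days ago vs limit 730 → not met
Not met: 3 of 7

3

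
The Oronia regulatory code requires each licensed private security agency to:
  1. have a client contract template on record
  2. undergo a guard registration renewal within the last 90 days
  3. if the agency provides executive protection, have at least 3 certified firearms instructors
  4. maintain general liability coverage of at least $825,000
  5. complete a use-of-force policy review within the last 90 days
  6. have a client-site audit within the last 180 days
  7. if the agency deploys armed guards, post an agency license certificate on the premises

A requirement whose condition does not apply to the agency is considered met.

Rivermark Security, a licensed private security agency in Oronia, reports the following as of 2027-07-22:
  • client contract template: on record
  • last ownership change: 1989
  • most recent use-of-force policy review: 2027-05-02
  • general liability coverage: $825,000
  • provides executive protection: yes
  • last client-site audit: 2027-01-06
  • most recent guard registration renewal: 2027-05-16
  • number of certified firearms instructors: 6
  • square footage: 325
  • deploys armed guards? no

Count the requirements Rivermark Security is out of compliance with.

1. client contract template present → met
2. guard registration renewal 67 days ago vs limit 90 → met
3. condition 'provides executive protection' holds; certified firearms instructors 6 ≥ 3 → met
4. general liability coverage $825,000 ≥ $825,000 → met
5. use-of-force policy review 81 days ago vs limit 90 → met
6. client-site audit 197 days ago vs limit 180 → not met
7. condition 'deploys armed guards' does not hold → requirement n/a → met
Not met: 1 of 7

1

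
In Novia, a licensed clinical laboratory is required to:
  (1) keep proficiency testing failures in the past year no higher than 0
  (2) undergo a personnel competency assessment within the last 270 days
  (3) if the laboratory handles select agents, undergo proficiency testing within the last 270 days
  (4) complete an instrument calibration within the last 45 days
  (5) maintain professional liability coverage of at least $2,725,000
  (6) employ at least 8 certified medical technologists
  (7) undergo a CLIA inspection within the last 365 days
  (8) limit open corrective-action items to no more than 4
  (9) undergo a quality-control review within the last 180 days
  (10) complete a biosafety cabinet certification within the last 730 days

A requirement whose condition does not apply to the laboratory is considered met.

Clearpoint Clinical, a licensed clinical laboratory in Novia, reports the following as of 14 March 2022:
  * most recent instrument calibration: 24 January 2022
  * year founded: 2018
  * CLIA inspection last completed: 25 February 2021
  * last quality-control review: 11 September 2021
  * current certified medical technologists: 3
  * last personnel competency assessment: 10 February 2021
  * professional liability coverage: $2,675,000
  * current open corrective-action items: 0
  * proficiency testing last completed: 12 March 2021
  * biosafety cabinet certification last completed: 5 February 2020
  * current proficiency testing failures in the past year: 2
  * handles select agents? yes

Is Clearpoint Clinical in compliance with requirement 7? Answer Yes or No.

No

7. CLIA inspection 382 days ago vs limit 365 → not met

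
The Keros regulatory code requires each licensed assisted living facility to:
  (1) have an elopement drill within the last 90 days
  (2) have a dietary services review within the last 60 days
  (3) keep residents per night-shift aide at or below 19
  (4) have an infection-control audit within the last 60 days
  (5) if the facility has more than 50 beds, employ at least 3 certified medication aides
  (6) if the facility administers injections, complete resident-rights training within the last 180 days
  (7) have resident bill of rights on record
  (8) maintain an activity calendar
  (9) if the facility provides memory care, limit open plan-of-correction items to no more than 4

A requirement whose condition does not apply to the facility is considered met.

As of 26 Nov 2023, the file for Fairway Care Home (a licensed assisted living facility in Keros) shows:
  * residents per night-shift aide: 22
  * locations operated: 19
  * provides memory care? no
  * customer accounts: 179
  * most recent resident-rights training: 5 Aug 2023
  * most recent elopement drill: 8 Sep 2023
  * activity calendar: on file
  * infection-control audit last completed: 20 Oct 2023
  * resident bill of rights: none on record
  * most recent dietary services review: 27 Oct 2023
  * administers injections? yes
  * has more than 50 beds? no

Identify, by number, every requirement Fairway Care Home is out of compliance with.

3, 7

1. elopement drill 79 days ago vs limit 90 → met
2. dietary services review 30 days ago vs limit 60 → met
3. residents per night-shift aide 22 > 19 → not met
4. infection-control audit 37 days ago vs limit 60 → met
5. condition 'has more than 50 beds' does not hold → requirement n/a → met
6. condition 'administers injections' holds; resident-rights training 113 days ago vs limit 180 → met
7. resident bill of rights absent → not met
8. activity calendar present → met
9. condition 'provides memory care' does not hold → requirement n/a → met
Not met: 3, 7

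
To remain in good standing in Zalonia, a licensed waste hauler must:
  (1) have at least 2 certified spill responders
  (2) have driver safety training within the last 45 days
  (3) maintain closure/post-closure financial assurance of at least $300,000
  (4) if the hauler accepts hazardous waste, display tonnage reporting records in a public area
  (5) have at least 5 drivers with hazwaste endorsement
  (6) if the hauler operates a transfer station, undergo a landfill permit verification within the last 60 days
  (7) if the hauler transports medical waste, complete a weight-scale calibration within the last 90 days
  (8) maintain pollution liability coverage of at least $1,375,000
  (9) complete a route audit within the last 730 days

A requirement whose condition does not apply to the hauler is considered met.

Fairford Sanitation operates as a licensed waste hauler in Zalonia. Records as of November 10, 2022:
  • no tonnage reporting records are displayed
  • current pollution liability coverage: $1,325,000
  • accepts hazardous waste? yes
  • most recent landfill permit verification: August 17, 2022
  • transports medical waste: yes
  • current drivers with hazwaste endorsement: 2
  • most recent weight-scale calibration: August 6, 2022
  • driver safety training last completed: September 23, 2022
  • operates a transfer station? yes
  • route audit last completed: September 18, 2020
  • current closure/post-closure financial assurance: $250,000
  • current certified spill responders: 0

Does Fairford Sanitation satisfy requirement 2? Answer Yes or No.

2. driver safety training 48 days ago vs limit 45 → not met

No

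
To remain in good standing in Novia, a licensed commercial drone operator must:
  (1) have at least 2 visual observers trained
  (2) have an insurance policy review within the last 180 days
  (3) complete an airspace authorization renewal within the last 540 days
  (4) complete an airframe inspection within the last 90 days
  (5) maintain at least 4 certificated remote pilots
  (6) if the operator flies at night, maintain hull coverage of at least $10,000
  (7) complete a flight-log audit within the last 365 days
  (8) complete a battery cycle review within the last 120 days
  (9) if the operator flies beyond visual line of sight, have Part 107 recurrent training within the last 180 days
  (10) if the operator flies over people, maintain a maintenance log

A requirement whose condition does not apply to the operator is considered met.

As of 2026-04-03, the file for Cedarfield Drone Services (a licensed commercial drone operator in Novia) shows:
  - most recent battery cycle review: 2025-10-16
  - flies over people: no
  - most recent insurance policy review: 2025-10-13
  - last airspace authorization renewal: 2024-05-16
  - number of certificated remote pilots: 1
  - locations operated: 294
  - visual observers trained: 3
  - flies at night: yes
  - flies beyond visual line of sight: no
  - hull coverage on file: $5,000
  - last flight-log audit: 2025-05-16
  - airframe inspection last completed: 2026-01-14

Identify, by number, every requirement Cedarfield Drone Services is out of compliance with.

3, 5, 6, 8

1. visual observers trained 3 ≥ 2 → met
2. insurance policy review 172 days ago vs limit 180 → met
3. airspace authorization renewal 687 days ago vs limit 540 → not met
4. airframe inspection 79 days ago vs limit 90 → met
5. certificated remote pilots 1 < 4 → not met
6. condition 'flies at night' holds; hull coverage $5,000 < $10,000 → not met
7. flight-log audit 322 days ago vs limit 365 → met
8. battery cycle review 169 days ago vs limit 120 → not met
9. condition 'flies beyond visual line of sight' does not hold → requirement n/a → met
10. condition 'flies over people' does not hold → requirement n/a → met
Not met: 3, 5, 6, 8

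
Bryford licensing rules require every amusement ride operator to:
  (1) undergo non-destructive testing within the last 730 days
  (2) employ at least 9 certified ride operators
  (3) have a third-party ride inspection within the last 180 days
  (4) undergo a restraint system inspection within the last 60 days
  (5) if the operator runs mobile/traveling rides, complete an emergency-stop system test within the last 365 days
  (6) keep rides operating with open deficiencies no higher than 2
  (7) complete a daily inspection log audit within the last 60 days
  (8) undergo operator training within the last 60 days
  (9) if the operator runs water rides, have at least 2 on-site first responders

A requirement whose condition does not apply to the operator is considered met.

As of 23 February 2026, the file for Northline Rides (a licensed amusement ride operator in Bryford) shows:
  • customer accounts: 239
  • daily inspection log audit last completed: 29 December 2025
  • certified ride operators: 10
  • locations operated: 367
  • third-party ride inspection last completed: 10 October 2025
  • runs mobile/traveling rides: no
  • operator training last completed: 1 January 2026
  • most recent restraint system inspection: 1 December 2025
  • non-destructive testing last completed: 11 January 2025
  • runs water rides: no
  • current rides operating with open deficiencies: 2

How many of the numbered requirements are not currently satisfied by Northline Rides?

1. non-destructive testing 408 days ago vs limit 730 → met
2. certified ride operators 10 ≥ 9 → met
3. third-party ride inspection 136 days ago vs limit 180 → met
4. restraint system inspection 84 days ago vs limit 60 → not met
5. condition 'runs mobile/traveling rides' does not hold → requirement n/a → met
6. rides operating with open deficiencies 2 ≤ 2 → met
7. daily inspection log audit 56 days ago vs limit 60 → met
8. operator training 53 days ago vs limit 60 → met
9. condition 'runs water rides' does not hold → requirement n/a → met
Not met: 1 of 9

1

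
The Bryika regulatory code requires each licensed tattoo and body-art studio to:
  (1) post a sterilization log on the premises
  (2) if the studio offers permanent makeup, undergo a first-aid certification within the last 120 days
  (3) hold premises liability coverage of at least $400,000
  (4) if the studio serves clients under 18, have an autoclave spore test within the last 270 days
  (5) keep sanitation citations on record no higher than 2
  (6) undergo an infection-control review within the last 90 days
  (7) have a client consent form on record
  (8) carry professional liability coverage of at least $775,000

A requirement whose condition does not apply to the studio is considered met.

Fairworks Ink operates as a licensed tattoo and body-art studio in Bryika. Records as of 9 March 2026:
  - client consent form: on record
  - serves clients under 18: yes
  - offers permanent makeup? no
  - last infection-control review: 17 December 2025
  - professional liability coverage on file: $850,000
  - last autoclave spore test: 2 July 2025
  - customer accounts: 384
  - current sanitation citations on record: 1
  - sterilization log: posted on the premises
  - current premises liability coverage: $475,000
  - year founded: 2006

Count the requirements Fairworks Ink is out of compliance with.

0

1. sterilization log present → met
2. condition 'offers permanent makeup' does not hold → requirement n/a → met
3. premises liability coverage $475,000 ≥ $400,000 → met
4. condition 'serves clients under 18' holds; autoclave spore test 250 days ago vs limit 270 → met
5. sanitation citations on record 1 ≤ 2 → met
6. infection-control review 82 days ago vs limit 90 → met
7. client consent form present → met
8. professional liability coverage $850,000 ≥ $775,000 → met
Not met: 0 of 8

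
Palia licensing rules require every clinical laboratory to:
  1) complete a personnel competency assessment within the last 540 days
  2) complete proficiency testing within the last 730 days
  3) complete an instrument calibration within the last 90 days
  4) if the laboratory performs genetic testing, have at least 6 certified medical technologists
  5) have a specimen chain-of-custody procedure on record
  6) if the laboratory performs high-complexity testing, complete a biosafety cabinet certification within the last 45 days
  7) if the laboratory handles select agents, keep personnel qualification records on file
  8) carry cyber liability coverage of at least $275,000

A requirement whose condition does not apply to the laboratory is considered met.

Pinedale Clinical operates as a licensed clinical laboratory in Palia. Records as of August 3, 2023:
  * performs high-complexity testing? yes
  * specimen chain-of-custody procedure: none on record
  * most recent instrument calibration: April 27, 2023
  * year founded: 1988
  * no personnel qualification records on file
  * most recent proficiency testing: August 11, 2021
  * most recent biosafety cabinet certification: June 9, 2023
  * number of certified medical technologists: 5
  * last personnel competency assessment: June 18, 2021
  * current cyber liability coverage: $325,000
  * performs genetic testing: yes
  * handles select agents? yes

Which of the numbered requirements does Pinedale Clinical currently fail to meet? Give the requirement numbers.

1, 3, 4, 5, 6, 7

1. personnel competency assessment 776 days ago vs limit 540 → not met
2. proficiency testing 722 days ago vs limit 730 → met
3. instrument calibration 98 days ago vs limit 90 → not met
4. condition 'performs genetic testing' holds; certified medical technologists 5 < 6 → not met
5. specimen chain-of-custody procedure absent → not met
6. condition 'performs high-complexity testing' holds; biosafety cabinet certification 55 days ago vs limit 45 → not met
7. condition 'handles select agents' holds; personnel qualification records absent → not met
8. cyber liability coverage $325,000 ≥ $275,000 → met
Not met: 1, 3, 4, 5, 6, 7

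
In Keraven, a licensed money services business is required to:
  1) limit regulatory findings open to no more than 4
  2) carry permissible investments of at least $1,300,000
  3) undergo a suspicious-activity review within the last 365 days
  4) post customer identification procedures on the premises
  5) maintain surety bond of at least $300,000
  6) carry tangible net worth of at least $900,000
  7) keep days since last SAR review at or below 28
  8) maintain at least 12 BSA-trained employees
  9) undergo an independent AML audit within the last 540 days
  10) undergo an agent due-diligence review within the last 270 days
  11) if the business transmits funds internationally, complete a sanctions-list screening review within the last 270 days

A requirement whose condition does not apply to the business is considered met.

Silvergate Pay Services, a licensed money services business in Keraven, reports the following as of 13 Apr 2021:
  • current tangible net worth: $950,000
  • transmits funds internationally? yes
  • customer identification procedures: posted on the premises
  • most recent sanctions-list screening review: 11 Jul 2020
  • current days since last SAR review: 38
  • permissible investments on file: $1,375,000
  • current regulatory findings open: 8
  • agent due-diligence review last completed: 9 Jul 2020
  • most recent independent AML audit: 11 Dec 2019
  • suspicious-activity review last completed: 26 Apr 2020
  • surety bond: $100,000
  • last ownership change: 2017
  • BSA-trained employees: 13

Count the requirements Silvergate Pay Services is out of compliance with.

5

1. regulatory findings open 8 > 4 → not met
2. permissible investments $1,375,000 ≥ $1,300,000 → met
3. suspicious-activity review 352 days ago vs limit 365 → met
4. customer identification procedures present → met
5. surety bond $100,000 < $300,000 → not met
6. tangible net worth $950,000 ≥ $900,000 → met
7. days since last SAR review 38 > 28 → not met
8. BSA-trained employees 13 ≥ 12 → met
9. independent AML audit 489 days ago vs limit 540 → met
10. agent due-diligence review 278 days ago vs limit 270 → not met
11. condition 'transmits funds internationally' holds; sanctions-list screening review 276 days ago vs limit 270 → not met
Not met: 5 of 11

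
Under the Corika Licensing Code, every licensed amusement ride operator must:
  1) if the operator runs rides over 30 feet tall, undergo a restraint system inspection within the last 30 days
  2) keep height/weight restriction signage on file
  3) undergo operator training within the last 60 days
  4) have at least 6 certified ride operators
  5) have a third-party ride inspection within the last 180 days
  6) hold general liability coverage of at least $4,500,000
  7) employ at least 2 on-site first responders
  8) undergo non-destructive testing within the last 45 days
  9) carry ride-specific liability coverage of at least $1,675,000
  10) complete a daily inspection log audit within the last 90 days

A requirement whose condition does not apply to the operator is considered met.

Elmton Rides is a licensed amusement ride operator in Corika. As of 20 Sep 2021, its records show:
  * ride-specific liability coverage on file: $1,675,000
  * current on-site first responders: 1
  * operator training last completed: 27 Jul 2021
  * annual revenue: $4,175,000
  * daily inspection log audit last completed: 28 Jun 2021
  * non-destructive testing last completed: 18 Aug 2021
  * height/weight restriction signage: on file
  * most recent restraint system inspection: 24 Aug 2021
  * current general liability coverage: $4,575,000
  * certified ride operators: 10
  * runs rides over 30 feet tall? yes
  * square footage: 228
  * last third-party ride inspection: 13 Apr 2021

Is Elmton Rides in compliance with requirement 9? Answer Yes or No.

9. ride-specific liability coverage $1,675,000 ≥ $1,675,000 → met

Yes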